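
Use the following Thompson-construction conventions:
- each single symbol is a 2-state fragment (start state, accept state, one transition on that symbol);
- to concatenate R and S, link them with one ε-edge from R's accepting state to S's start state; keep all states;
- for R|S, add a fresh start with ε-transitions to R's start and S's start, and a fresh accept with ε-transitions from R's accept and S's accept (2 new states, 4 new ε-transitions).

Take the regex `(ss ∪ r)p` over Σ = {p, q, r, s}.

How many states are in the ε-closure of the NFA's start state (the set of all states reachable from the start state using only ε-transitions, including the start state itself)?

3

Compute the ε-closure size of each fragment's start state recursively; a symbol fragment's start has no outgoing ε-edge, so its closure is just itself (size 1).
  ss — C equals the left operand's closure size = 1 (its accept is not ε-reachable, so the closure stops there)
  ss ∪ r — C = 1 + 1 + 1 = 3 (the new accept is not ε-reachable since no branch accepts ε)
  (ss ∪ r)p — same as the first factor's closure: C = 3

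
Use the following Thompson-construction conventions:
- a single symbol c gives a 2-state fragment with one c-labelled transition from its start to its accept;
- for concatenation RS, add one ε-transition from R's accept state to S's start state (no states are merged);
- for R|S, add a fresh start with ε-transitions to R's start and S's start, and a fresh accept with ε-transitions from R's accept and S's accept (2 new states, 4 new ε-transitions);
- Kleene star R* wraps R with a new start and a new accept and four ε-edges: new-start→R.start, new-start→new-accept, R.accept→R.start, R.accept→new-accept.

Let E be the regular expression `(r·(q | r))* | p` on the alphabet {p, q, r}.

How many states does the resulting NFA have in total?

14

Per subexpression:
Each of the 4 symbol leaves contributes a 2-state fragment.
  q | r : 6 states
  r·(q | r) : 8 states
  (r·(q | r))* : 10 states
  (r·(q | r))* | p : 14 states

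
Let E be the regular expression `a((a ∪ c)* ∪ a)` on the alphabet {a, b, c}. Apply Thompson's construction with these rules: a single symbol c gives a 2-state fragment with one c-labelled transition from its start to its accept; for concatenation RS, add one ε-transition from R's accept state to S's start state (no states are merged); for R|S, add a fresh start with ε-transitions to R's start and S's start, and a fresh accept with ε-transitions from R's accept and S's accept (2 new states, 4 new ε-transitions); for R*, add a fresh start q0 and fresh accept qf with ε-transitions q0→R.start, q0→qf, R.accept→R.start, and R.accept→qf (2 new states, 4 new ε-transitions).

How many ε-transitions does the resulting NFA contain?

Recursing over subexpressions:
Each of the 4 symbol leaves contributes 0 ε-transitions.
  a ∪ c = 4 ε-transitions
  (a ∪ c)* = 8 ε-transitions
  (a ∪ c)* ∪ a = 12 ε-transitions
  a((a ∪ c)* ∪ a) = 13 ε-transitions

13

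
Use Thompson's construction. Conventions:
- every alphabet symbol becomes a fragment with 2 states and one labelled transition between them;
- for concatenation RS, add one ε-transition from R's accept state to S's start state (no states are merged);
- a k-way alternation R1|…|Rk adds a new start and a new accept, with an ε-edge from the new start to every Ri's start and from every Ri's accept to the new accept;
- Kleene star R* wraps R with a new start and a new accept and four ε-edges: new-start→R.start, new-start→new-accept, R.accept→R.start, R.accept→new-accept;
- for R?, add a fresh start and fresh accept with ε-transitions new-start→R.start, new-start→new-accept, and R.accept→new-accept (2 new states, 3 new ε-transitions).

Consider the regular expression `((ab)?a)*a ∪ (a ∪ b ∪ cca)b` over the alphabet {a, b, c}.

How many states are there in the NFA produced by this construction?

Per subexpression:
Each of the 10 symbol leaves contributes a 2-state fragment.
  ab = 4 states
  (ab)? = 6 states
  (ab)?a = 8 states
  ((ab)?a)* = 10 states
  ((ab)?a)*a = 12 states
  cca = 6 states
  a ∪ b ∪ cca = 12 states
  (a ∪ b ∪ cca)b = 14 states
  ((ab)?a)*a ∪ (a ∪ b ∪ cca)b = 28 states

28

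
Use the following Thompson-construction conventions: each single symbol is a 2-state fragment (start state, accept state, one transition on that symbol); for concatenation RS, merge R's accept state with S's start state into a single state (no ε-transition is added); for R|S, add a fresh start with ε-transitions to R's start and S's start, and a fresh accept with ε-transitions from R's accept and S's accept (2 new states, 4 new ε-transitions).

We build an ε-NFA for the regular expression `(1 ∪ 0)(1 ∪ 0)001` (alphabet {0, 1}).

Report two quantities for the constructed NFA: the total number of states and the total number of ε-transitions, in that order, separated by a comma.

14, 8

Recursing over subexpressions:
Each of the 7 symbol leaves contributes 2 states and 0 ε-transitions.
  1 ∪ 0 = 6 states, 4 ε-transitions
  1 ∪ 0 = 6 states, 4 ε-transitions
  (1 ∪ 0)(1 ∪ 0)001 = 14 states, 8 ε-transitions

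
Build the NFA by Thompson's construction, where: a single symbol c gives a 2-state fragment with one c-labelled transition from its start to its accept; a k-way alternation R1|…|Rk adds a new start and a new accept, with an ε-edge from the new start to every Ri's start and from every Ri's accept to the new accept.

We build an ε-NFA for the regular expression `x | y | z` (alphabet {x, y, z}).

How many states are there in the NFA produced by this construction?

By structural recursion:
Each of the 3 symbol leaves contributes a 2-state fragment.
  x | y | z = 8 states

8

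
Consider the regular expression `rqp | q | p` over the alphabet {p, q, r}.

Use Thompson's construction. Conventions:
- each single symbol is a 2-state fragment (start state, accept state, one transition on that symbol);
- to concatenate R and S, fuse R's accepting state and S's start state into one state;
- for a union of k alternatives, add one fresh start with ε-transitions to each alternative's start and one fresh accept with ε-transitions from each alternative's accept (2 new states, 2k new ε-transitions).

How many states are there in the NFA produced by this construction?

10

Per subexpression:
Each of the 5 symbol leaves contributes a 2-state fragment.
  rqp = 4 states
  rqp | q | p = 10 states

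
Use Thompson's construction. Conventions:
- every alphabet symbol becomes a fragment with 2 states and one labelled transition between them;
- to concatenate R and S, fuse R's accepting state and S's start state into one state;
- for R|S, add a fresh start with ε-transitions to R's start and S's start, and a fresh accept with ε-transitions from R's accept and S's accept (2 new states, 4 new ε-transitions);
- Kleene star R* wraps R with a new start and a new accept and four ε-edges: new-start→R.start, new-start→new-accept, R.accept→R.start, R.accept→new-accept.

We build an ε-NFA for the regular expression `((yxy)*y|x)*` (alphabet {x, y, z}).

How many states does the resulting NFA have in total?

13

Per subexpression:
Each of the 5 symbol leaves contributes a 2-state fragment.
  yxy = 4 states
  (yxy)* = 6 states
  (yxy)*y = 7 states
  (yxy)*y|x = 11 states
  ((yxy)*y|x)* = 13 states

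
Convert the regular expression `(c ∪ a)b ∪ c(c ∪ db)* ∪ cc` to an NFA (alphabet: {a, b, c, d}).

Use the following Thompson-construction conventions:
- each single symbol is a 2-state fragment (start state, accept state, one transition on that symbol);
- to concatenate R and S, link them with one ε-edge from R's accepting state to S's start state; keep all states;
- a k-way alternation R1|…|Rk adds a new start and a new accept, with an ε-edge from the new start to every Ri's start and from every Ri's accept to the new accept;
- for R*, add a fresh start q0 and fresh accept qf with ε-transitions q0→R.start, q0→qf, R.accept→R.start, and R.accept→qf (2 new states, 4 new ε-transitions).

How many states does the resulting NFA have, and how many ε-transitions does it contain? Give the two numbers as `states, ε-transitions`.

26, 22

Bottom-up over the parse tree:
Each of the 9 symbol leaves contributes 2 states and 0 ε-transitions.
  c ∪ a — 6 states, 4 ε-transitions
  (c ∪ a)b — 8 states, 5 ε-transitions
  db — 4 states, 1 ε-transition
  c ∪ db — 8 states, 5 ε-transitions
  (c ∪ db)* — 10 states, 9 ε-transitions
  c(c ∪ db)* — 12 states, 10 ε-transitions
  cc — 4 states, 1 ε-transition
  (c ∪ a)b ∪ c(c ∪ db)* ∪ cc — 26 states, 22 ε-transitions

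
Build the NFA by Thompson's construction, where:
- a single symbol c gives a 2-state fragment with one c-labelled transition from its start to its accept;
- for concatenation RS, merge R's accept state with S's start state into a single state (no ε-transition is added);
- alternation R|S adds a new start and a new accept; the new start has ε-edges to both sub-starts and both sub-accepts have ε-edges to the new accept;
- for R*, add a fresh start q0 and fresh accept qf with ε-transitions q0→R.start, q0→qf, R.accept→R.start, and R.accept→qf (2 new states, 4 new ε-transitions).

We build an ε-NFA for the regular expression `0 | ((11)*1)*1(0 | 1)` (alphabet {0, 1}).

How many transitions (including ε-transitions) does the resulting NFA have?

23

Bottom-up over the parse tree:
Each of the 7 symbol leaves contributes 1 transition (1 symbol, 0 ε).
  11 = 2 transitions (2 symbol, 0 ε)
  (11)* = 6 transitions (2 symbol, 4 ε)
  (11)*1 = 7 transitions (3 symbol, 4 ε)
  ((11)*1)* = 11 transitions (3 symbol, 8 ε)
  0 | 1 = 6 transitions (2 symbol, 4 ε)
  ((11)*1)*1(0 | 1) = 18 transitions (6 symbol, 12 ε)
  0 | ((11)*1)*1(0 | 1) = 23 transitions (7 symbol, 16 ε)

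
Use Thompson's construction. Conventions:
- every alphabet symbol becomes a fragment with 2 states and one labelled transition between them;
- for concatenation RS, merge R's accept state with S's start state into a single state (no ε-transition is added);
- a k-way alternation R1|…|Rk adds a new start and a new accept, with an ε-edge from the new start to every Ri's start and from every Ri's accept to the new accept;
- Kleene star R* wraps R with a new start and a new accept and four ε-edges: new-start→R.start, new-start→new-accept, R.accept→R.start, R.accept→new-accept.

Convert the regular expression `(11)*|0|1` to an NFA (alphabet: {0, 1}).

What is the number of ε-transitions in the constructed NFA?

10

Building bottom-up:
Each of the 4 symbol leaves contributes 0 ε-transitions.
  11 = 0 ε-transitions
  (11)* = 4 ε-transitions
  (11)*|0|1 = 10 ε-transitions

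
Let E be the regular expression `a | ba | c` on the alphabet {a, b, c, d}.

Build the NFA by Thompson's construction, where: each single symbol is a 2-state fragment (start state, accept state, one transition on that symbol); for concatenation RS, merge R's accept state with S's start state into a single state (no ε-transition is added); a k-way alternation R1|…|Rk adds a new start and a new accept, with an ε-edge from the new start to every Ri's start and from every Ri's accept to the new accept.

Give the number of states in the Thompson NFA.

Per subexpression:
Each of the 4 symbol leaves contributes a 2-state fragment.
  ba → 3 states
  a | ba | c → 9 states

9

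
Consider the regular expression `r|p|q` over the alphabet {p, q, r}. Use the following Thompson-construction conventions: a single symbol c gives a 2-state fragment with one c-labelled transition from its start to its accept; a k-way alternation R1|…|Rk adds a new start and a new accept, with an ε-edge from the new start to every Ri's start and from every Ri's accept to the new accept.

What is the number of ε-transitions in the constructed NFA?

By structural recursion:
Each of the 3 symbol leaves contributes 0 ε-transitions.
  r|p|q : 6 ε-transitions

6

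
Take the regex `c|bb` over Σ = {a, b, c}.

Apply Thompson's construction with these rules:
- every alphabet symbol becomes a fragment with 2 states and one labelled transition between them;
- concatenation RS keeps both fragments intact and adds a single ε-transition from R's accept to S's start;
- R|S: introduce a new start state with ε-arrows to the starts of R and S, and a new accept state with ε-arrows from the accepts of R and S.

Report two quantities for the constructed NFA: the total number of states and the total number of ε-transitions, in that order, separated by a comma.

Bottom-up over the parse tree:
Each of the 3 symbol leaves contributes 2 states and 0 ε-transitions.
  bb — 4 states, 1 ε-transition
  c|bb — 8 states, 5 ε-transitions

8, 5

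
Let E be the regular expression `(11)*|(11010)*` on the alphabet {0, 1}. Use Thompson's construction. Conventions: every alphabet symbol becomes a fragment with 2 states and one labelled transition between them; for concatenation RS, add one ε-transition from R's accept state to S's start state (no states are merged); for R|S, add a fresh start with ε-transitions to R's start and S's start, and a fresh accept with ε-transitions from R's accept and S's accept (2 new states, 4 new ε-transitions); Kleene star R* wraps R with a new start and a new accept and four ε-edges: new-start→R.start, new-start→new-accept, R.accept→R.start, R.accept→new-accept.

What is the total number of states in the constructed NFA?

20

Per subexpression:
Each of the 7 symbol leaves contributes a 2-state fragment.
  11 — 4 states
  (11)* — 6 states
  11010 — 10 states
  (11010)* — 12 states
  (11)*|(11010)* — 20 states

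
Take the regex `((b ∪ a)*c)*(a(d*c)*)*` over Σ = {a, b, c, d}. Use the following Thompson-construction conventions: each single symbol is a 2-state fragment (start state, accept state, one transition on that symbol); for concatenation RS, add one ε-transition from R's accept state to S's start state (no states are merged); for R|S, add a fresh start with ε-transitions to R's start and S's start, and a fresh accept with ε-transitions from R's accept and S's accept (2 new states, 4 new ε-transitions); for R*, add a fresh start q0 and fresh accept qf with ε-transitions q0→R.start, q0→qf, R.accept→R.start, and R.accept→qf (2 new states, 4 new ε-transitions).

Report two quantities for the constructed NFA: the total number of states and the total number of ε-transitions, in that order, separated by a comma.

By structural recursion:
Each of the 6 symbol leaves contributes 2 states and 0 ε-transitions.
  b ∪ a — 6 states, 4 ε-transitions
  (b ∪ a)* — 8 states, 8 ε-transitions
  (b ∪ a)*c — 10 states, 9 ε-transitions
  ((b ∪ a)*c)* — 12 states, 13 ε-transitions
  d* — 4 states, 4 ε-transitions
  d*c — 6 states, 5 ε-transitions
  (d*c)* — 8 states, 9 ε-transitions
  a(d*c)* — 10 states, 10 ε-transitions
  (a(d*c)*)* — 12 states, 14 ε-transitions
  ((b ∪ a)*c)*(a(d*c)*)* — 24 states, 28 ε-transitions

24, 28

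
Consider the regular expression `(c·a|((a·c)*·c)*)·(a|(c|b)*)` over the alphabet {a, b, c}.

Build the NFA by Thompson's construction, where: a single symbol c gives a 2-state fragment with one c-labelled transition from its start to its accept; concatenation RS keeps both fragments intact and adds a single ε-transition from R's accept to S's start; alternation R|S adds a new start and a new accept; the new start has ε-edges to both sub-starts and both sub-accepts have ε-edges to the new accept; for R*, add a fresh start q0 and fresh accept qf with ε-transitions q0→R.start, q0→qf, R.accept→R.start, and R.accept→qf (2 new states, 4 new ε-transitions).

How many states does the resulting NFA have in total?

28

Recursing over subexpressions:
Each of the 8 symbol leaves contributes a 2-state fragment.
  c·a : 4 states
  a·c : 4 states
  (a·c)* : 6 states
  (a·c)*·c : 8 states
  ((a·c)*·c)* : 10 states
  c·a|((a·c)*·c)* : 16 states
  c|b : 6 states
  (c|b)* : 8 states
  a|(c|b)* : 12 states
  (c·a|((a·c)*·c)*)·(a|(c|b)*) : 28 states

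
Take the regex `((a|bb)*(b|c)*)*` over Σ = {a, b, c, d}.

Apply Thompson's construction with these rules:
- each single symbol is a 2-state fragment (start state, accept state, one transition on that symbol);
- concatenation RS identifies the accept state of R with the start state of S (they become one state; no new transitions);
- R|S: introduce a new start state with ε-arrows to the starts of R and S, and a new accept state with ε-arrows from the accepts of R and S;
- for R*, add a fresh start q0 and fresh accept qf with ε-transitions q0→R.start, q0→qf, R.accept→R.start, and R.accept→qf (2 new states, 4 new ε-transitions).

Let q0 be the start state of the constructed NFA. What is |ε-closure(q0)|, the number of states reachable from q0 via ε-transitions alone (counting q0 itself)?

Let C(F) = |ε-closure(F.start)| within fragment F, and note whether F accepts ε. Symbol fragments have C = 1 and do not accept ε. Then:
  bb — same as the first factor's closure: |closure| = 1
  a|bb — new start ε-reaches every alternative's start; none of them accept ε, so the new accept is not reached: |closure| = 1 + 1 + 1 = 3
  (a|bb)* — new start has ε-edges to the inner start and to the new accept, so |closure| = 2 + 3 = 5
  b|c — |closure| = 1 + 1 + 1 = 3 (the new accept is not ε-reachable since no branch accepts ε)
  (b|c)* — new start has ε-edges to the inner start and to the new accept, so |closure| = 2 + 3 = 5
  (a|bb)*(b|c)* — |closure| = 5 + (5−1) = 9 (closure spills across the concat boundary because the left factor accepts ε)
  ((a|bb)*(b|c)*)* — the star's fresh start ε-reaches both the body's start and the fresh accept: |closure| = 2 + 9 = 11

11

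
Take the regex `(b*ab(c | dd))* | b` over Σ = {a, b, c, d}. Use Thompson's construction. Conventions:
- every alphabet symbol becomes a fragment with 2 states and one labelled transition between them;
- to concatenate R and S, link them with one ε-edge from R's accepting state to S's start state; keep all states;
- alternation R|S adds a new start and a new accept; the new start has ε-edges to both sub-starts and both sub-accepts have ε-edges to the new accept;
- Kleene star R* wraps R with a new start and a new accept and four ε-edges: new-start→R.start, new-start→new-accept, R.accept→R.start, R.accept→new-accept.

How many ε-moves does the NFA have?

By structural recursion:
Each of the 7 symbol leaves contributes 0 ε-transitions.
  b* → 4 ε-transitions
  dd → 1 ε-transition
  c | dd → 5 ε-transitions
  b*ab(c | dd) → 12 ε-transitions
  (b*ab(c | dd))* → 16 ε-transitions
  (b*ab(c | dd))* | b → 20 ε-transitions

20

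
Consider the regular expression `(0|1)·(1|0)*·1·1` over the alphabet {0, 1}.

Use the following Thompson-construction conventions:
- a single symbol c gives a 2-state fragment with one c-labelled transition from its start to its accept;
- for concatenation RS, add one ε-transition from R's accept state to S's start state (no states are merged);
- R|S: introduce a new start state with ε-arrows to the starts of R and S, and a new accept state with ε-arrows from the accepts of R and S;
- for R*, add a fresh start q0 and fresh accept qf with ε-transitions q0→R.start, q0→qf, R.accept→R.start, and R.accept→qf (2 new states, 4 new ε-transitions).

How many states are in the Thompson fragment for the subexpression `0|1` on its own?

Fragment for `0|1`:
Each of the 2 symbol leaves contributes a 2-state fragment.
  0|1 → 6 states

6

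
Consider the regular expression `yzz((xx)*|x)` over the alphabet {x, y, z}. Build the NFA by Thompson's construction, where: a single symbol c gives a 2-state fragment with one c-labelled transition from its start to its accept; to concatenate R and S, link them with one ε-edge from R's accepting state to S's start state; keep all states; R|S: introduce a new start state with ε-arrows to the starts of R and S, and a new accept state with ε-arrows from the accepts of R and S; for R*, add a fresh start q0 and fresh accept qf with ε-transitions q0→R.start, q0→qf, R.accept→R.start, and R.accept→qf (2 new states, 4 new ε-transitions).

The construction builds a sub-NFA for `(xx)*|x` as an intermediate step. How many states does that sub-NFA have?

Fragment for `(xx)*|x`:
Each of the 3 symbol leaves contributes a 2-state fragment.
  xx — 4 states
  (xx)* — 6 states
  (xx)*|x — 10 states

10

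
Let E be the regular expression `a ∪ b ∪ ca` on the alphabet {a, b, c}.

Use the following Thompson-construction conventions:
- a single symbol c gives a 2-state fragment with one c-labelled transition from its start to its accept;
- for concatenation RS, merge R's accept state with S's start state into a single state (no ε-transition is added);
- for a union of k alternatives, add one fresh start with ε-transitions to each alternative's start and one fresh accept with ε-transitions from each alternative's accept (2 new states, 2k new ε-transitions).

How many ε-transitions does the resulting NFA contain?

Bottom-up over the parse tree:
Each of the 4 symbol leaves contributes 0 ε-transitions.
  ca : 0 ε-transitions
  a ∪ b ∪ ca : 6 ε-transitions

6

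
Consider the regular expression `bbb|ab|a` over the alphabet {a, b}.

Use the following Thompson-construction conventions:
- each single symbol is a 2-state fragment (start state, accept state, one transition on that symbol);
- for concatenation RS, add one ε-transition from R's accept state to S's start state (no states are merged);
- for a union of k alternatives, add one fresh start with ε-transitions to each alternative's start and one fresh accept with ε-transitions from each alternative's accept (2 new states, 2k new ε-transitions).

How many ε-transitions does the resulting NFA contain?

9

Building bottom-up:
Each of the 6 symbol leaves contributes 0 ε-transitions.
  bbb : 2 ε-transitions
  ab : 1 ε-transition
  bbb|ab|a : 9 ε-transitions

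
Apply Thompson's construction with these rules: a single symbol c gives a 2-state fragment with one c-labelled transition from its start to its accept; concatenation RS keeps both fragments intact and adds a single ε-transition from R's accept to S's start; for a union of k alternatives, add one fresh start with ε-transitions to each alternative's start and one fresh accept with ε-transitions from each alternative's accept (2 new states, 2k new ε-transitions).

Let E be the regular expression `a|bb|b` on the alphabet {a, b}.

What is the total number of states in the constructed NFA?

10

Bottom-up over the parse tree:
Each of the 4 symbol leaves contributes a 2-state fragment.
  bb → 4 states
  a|bb|b → 10 states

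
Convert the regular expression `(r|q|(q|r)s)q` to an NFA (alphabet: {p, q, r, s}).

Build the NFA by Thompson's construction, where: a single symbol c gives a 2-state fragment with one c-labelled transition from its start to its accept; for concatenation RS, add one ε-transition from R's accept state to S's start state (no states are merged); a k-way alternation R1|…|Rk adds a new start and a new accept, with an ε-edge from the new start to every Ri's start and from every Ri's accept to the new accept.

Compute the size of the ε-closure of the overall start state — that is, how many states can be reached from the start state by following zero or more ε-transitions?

6

Let C(F) = |ε-closure(F.start)| within fragment F, and note whether F accepts ε. Symbol fragments have C = 1 and do not accept ε. Then:
  q|r → new start ε-reaches every alternative's start; none of them accept ε, so the new accept is not reached: |closure| = 1 + 1 + 1 = 3
  (q|r)s → same as the first factor's closure: |closure| = 3
  r|q|(q|r)s → |closure| = 1 + 1 + 1 + 3 = 6 (the new accept is not ε-reachable since no branch accepts ε)
  (r|q|(q|r)s)q → |closure| equals the left operand's closure size = 6 (its accept is not ε-reachable, so the closure stops there)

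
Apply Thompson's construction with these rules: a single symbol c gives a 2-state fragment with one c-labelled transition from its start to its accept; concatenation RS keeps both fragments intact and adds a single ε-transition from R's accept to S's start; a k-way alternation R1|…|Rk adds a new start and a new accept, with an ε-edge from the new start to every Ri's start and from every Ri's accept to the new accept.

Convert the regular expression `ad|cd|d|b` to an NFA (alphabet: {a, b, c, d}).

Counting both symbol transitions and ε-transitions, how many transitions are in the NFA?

Recursing over subexpressions:
Each of the 6 symbol leaves contributes 1 transition (1 symbol, 0 ε).
  ad — 3 transitions (2 symbol, 1 ε)
  cd — 3 transitions (2 symbol, 1 ε)
  ad|cd|d|b — 16 transitions (6 symbol, 10 ε)

16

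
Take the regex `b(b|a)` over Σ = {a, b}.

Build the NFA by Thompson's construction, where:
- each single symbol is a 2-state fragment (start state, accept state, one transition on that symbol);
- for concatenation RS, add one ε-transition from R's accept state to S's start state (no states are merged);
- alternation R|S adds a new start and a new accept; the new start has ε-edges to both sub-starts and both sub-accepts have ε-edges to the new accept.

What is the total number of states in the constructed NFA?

Recursing over subexpressions:
Each of the 3 symbol leaves contributes a 2-state fragment.
  b|a = 6 states
  b(b|a) = 8 states

8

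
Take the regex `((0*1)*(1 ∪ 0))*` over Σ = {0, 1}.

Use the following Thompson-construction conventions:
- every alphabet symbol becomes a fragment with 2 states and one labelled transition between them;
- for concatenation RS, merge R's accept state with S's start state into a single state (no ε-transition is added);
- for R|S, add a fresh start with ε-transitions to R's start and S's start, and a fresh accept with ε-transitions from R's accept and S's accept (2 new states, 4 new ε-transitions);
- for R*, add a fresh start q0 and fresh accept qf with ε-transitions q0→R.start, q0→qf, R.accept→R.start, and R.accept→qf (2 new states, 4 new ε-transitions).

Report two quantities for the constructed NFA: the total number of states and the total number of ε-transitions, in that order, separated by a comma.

14, 16

By structural recursion:
Each of the 4 symbol leaves contributes 2 states and 0 ε-transitions.
  0* — 4 states, 4 ε-transitions
  0*1 — 5 states, 4 ε-transitions
  (0*1)* — 7 states, 8 ε-transitions
  1 ∪ 0 — 6 states, 4 ε-transitions
  (0*1)*(1 ∪ 0) — 12 states, 12 ε-transitions
  ((0*1)*(1 ∪ 0))* — 14 states, 16 ε-transitions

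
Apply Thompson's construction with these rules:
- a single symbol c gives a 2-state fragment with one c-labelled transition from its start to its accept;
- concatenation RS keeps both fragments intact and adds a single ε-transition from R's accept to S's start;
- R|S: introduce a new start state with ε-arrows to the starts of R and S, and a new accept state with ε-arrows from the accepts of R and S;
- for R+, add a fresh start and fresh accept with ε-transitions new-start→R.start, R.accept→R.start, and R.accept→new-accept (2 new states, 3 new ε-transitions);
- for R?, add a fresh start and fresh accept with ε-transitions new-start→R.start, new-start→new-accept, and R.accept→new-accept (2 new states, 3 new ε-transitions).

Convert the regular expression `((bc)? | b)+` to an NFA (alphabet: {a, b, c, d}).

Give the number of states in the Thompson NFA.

12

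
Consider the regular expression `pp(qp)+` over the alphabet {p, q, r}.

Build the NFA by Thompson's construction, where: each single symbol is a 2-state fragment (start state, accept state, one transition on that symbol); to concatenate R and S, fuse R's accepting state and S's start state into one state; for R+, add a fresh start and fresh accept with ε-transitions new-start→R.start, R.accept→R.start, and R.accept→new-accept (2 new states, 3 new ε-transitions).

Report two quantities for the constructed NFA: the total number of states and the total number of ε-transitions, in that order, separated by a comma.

7, 3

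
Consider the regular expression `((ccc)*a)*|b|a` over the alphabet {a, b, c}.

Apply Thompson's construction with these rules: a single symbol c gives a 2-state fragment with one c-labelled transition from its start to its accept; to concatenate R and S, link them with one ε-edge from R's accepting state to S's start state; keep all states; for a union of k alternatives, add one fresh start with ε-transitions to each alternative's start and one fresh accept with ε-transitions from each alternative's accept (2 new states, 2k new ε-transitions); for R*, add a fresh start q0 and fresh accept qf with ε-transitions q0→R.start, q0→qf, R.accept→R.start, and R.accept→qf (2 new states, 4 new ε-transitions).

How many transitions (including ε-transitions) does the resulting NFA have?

Per subexpression:
Each of the 6 symbol leaves contributes 1 transition (1 symbol, 0 ε).
  ccc : 5 transitions (3 symbol, 2 ε)
  (ccc)* : 9 transitions (3 symbol, 6 ε)
  (ccc)*a : 11 transitions (4 symbol, 7 ε)
  ((ccc)*a)* : 15 transitions (4 symbol, 11 ε)
  ((ccc)*a)*|b|a : 23 transitions (6 symbol, 17 ε)

23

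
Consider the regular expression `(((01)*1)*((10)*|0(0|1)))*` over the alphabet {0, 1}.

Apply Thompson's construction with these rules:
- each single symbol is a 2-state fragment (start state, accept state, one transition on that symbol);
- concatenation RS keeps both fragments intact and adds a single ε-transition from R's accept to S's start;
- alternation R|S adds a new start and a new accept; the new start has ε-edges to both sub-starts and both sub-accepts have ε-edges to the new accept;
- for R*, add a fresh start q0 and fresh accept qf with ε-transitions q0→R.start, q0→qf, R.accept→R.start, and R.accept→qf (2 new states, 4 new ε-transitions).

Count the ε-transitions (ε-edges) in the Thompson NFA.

Building bottom-up:
Each of the 8 symbol leaves contributes 0 ε-transitions.
  01 → 1 ε-transition
  (01)* → 5 ε-transitions
  (01)*1 → 6 ε-transitions
  ((01)*1)* → 10 ε-transitions
  10 → 1 ε-transition
  (10)* → 5 ε-transitions
  0|1 → 4 ε-transitions
  0(0|1) → 5 ε-transitions
  (10)*|0(0|1) → 14 ε-transitions
  ((01)*1)*((10)*|0(0|1)) → 25 ε-transitions
  (((01)*1)*((10)*|0(0|1)))* → 29 ε-transitions

29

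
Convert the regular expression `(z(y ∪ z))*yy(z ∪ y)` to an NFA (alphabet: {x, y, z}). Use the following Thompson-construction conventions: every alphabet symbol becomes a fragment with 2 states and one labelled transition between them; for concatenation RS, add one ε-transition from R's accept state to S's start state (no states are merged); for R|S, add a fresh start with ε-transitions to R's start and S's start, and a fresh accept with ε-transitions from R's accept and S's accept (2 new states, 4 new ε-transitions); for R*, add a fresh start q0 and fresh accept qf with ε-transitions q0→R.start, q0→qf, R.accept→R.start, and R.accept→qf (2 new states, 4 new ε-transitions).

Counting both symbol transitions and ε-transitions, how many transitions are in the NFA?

Recursing over subexpressions:
Each of the 7 symbol leaves contributes 1 transition (1 symbol, 0 ε).
  y ∪ z → 6 transitions (2 symbol, 4 ε)
  z(y ∪ z) → 8 transitions (3 symbol, 5 ε)
  (z(y ∪ z))* → 12 transitions (3 symbol, 9 ε)
  z ∪ y → 6 transitions (2 symbol, 4 ε)
  (z(y ∪ z))*yy(z ∪ y) → 23 transitions (7 symbol, 16 ε)

23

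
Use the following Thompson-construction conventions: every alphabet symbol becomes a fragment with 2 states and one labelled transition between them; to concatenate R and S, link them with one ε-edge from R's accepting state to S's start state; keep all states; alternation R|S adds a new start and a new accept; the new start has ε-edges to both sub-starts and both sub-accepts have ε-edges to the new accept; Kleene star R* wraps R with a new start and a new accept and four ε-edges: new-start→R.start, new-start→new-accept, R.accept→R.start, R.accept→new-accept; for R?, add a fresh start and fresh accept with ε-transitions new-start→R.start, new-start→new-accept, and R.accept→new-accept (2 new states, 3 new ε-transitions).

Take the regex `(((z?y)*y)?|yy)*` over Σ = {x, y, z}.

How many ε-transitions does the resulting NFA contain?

21

Bottom-up over the parse tree:
Each of the 5 symbol leaves contributes 0 ε-transitions.
  z? → 3 ε-transitions
  z?y → 4 ε-transitions
  (z?y)* → 8 ε-transitions
  (z?y)*y → 9 ε-transitions
  ((z?y)*y)? → 12 ε-transitions
  yy → 1 ε-transition
  ((z?y)*y)?|yy → 17 ε-transitions
  (((z?y)*y)?|yy)* → 21 ε-transitions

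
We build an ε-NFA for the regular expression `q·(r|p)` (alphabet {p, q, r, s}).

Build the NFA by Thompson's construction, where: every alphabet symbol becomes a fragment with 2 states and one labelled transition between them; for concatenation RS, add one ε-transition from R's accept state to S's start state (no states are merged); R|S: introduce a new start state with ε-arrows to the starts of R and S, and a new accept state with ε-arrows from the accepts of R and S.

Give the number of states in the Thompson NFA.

Recursing over subexpressions:
Each of the 3 symbol leaves contributes a 2-state fragment.
  r|p : 6 states
  q·(r|p) : 8 states

8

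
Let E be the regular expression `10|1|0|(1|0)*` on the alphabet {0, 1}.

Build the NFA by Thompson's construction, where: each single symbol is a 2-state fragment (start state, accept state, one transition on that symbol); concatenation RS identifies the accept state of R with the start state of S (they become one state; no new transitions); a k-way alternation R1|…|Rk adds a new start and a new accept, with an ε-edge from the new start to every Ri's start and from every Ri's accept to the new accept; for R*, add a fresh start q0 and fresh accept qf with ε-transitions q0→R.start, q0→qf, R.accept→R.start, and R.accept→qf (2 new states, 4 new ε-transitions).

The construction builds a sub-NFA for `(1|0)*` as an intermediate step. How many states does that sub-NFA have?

Fragment for `(1|0)*`:
Each of the 2 symbol leaves contributes a 2-state fragment.
  1|0 = 6 states
  (1|0)* = 8 states

8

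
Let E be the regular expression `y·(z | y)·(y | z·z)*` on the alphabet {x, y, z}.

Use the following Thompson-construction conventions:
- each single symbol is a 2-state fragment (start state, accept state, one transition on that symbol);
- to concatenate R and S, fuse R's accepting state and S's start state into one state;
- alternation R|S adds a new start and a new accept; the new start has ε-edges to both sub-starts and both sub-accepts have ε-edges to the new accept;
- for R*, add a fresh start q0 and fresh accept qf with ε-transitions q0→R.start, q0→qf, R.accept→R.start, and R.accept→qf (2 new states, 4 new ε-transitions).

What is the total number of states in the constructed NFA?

Per subexpression:
Each of the 6 symbol leaves contributes a 2-state fragment.
  z | y — 6 states
  z·z — 3 states
  y | z·z — 7 states
  (y | z·z)* — 9 states
  y·(z | y)·(y | z·z)* — 15 states

15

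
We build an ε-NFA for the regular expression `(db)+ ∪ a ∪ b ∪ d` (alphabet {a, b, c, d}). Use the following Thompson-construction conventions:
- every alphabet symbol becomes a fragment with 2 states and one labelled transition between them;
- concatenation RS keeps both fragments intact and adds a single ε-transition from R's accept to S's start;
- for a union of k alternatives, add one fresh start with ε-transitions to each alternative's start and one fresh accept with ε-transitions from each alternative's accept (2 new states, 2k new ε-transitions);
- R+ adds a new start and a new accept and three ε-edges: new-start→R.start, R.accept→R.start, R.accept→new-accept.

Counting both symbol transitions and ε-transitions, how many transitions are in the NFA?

17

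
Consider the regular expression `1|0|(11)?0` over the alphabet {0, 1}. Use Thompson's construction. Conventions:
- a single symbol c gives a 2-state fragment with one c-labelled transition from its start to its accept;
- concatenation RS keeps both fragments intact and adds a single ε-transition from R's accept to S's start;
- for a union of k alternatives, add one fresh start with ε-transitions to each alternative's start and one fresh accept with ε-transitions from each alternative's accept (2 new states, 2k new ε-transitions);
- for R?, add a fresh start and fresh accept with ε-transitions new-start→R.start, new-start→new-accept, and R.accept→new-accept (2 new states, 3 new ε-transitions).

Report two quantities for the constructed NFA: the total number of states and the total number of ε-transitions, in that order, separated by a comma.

By structural recursion:
Each of the 5 symbol leaves contributes 2 states and 0 ε-transitions.
  11 → 4 states, 1 ε-transition
  (11)? → 6 states, 4 ε-transitions
  (11)?0 → 8 states, 5 ε-transitions
  1|0|(11)?0 → 14 states, 11 ε-transitions

14, 11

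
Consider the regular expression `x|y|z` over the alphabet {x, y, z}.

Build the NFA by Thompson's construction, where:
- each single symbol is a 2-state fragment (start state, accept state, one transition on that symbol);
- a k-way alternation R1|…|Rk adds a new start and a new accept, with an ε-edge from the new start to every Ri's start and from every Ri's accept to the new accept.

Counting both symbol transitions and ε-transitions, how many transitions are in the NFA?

9

Bottom-up over the parse tree:
Each of the 3 symbol leaves contributes 1 transition (1 symbol, 0 ε).
  x|y|z = 9 transitions (3 symbol, 6 ε)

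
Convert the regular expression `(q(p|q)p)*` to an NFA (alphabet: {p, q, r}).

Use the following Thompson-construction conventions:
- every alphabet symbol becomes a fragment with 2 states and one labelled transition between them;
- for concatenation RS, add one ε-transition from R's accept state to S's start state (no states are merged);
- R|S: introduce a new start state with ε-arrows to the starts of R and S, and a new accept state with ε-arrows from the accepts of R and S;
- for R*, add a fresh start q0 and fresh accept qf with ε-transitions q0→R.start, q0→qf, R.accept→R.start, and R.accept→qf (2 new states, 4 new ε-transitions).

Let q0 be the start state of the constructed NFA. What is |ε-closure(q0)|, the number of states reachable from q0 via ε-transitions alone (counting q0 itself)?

Let C(F) = |ε-closure(F.start)| within fragment F, and note whether F accepts ε. Symbol fragments have C = 1 and do not accept ε. Then:
  p|q — new start ε-reaches every alternative's start; none of them accept ε, so the new accept is not reached: |closure| = 1 + 1 + 1 = 3
  q(p|q)p — |closure| equals the left operand's closure size = 1 (its accept is not ε-reachable, so the closure stops there)
  (q(p|q)p)* — new start has ε-edges to the inner start and to the new accept, so |closure| = 2 + 1 = 3

3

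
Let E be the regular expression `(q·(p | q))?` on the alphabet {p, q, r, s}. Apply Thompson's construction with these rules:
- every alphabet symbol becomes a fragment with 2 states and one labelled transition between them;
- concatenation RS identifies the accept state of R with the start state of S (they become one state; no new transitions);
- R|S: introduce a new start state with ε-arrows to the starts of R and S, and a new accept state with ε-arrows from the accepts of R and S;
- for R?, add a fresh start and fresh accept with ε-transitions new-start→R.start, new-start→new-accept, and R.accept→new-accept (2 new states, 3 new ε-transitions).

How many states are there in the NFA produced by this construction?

9

Recursing over subexpressions:
Each of the 3 symbol leaves contributes a 2-state fragment.
  p | q → 6 states
  q·(p | q) → 7 states
  (q·(p | q))? → 9 states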